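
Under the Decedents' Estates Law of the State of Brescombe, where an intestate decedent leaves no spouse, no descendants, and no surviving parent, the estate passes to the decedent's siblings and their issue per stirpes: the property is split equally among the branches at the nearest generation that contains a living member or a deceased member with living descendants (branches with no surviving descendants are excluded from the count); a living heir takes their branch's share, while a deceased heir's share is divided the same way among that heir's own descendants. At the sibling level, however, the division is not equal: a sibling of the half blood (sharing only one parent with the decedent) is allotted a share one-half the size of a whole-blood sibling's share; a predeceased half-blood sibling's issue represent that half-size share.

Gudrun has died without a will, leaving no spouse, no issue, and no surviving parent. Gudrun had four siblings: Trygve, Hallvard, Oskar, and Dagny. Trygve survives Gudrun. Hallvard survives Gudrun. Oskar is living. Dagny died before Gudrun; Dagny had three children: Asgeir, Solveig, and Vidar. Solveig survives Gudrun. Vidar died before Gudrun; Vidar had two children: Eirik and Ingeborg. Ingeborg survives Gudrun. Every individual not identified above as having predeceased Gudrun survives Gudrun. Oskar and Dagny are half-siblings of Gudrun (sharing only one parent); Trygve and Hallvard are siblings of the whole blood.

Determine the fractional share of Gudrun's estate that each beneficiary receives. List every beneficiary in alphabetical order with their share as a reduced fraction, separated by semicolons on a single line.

Asgeir 1/18; Eirik 1/36; Hallvard 1/3; Ingeborg 1/36; Oskar 1/6; Solveig 1/18; Trygve 1/3

No spouse, descendants, or parent survives, so the estate passes to Gudrun's siblings per stirpes.
Half-blood siblings count for one-half the weight of whole-blood siblings at the initial division.
Dividing 1 in proportion to weights (total weight 3): Trygve (weight 1) → 1/3; Hallvard (weight 1) → 1/3; Oskar (weight 1/2) → 1/6; Dagny (weight 1/2) → 1/6.
Trygve is living and takes 1/3.
Hallvard is living and takes 1/3.
Oskar is living and takes 1/6.
Dagny predeceased; the 1/6 allotted to Dagny's branch passes to Dagny's issue by representation.
The 1/6 is divided into 3 equal shares of 1/18 among Asgeir, Solveig, Vidar.
Asgeir is living and takes 1/18.
Solveig is living and takes 1/18.
Vidar predeceased; the 1/18 allotted to Vidar's branch passes to Vidar's issue by representation.
The 1/18 is divided into 2 equal shares of 1/36 among Eirik, Ingeborg.
Eirik is living and takes 1/36.
Ingeborg is living and takes 1/36.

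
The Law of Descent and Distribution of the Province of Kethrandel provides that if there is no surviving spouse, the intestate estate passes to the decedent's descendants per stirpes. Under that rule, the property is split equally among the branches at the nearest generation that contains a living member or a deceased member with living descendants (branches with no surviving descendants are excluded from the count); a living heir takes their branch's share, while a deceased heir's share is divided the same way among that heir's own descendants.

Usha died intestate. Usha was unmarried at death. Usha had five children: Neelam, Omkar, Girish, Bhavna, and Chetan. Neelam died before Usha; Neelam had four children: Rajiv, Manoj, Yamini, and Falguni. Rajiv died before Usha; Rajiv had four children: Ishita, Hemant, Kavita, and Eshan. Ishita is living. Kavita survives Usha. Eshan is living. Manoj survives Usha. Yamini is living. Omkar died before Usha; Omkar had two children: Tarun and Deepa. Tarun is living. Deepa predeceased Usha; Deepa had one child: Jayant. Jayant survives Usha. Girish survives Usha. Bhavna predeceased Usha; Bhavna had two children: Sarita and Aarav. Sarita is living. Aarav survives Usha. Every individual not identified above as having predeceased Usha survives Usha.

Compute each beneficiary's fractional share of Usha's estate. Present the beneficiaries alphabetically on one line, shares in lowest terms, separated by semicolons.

There is no surviving spouse, so the entire estate passes to Usha's descendants per stirpes.
The estate is divided into 5 equal shares of 1/5 among Neelam, Omkar, Girish, Bhavna, Chetan.
Neelam predeceased; the 1/5 allotted to Neelam's branch passes to Neelam's issue by representation.
The 1/5 is divided into 4 equal shares of 1/20 among Rajiv, Manoj, Yamini, Falguni.
Rajiv predeceased; the 1/20 allotted to Rajiv's branch passes to Rajiv's issue by representation.
The 1/20 is divided into 4 equal shares of 1/80 among Ishita, Hemant, Kavita, Eshan.
Ishita is living and takes 1/80.
Hemant is living and takes 1/80.
Kavita is living and takes 1/80.
Eshan is living and takes 1/80.
Manoj is living and takes 1/20.
Yamini is living and takes 1/20.
Falguni is living and takes 1/20.
Omkar predeceased; the 1/5 allotted to Omkar's branch passes to Omkar's issue by representation.
The 1/5 is divided into 2 equal shares of 1/10 among Tarun, Deepa.
Tarun is living and takes 1/10.
Deepa predeceased; the 1/10 allotted to Deepa's branch passes to Deepa's issue by representation.
Jayant is the sole taker at this level and receives the full 1/10.
Girish is living and takes 1/5.
Bhavna predeceased; the 1/5 allotted to Bhavna's branch passes to Bhavna's issue by representation.
The 1/5 is divided into 2 equal shares of 1/10 among Sarita, Aarav.
Sarita is living and takes 1/10.
Aarav is living and takes 1/10.
Chetan is living and takes 1/5.

Aarav 1/10; Chetan 1/5; Eshan 1/80; Falguni 1/20; Girish 1/5; Hemant 1/80; Ishita 1/80; Jayant 1/10; Kavita 1/80; Manoj 1/20; Sarita 1/10; Tarun 1/10; Yamini 1/20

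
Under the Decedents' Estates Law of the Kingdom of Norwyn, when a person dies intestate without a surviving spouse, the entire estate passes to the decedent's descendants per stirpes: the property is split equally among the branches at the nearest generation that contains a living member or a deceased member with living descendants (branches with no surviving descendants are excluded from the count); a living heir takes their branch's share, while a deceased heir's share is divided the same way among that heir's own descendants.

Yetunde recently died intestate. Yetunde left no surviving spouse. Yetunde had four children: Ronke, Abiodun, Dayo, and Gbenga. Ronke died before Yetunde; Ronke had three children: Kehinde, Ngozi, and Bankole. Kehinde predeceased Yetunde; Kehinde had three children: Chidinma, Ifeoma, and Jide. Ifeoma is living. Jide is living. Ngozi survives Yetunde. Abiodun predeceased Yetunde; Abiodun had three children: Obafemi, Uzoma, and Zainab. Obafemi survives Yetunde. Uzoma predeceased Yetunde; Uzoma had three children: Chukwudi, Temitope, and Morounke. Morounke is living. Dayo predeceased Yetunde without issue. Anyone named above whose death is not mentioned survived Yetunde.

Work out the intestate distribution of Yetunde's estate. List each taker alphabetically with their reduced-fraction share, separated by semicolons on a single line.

There is no surviving spouse, so the entire estate passes to Yetunde's descendants per stirpes.
Dayo left no surviving issue, so that branch lapses and is disregarded.
The estate is divided into 3 equal shares of 1/3 among Ronke, Abiodun, Gbenga.
Ronke predeceased; the 1/3 allotted to Ronke's branch passes to Ronke's issue by representation.
The 1/3 is divided into 3 equal shares of 1/9 among Kehinde, Ngozi, Bankole.
Kehinde predeceased; the 1/9 allotted to Kehinde's branch passes to Kehinde's issue by representation.
The 1/9 is divided into 3 equal shares of 1/27 among Chidinma, Ifeoma, Jide.
Chidinma is living and takes 1/27.
Ifeoma is living and takes 1/27.
Jide is living and takes 1/27.
Ngozi is living and takes 1/9.
Bankole is living and takes 1/9.
Abiodun predeceased; the 1/3 allotted to Abiodun's branch passes to Abiodun's issue by representation.
The 1/3 is divided into 3 equal shares of 1/9 among Obafemi, Uzoma, Zainab.
Obafemi is living and takes 1/9.
Uzoma predeceased; the 1/9 allotted to Uzoma's branch passes to Uzoma's issue by representation.
The 1/9 is divided into 3 equal shares of 1/27 among Chukwudi, Temitope, Morounke.
Chukwudi is living and takes 1/27.
Temitope is living and takes 1/27.
Morounke is living and takes 1/27.
Zainab is living and takes 1/9.
Gbenga is living and takes 1/3.

Bankole 1/9; Chidinma 1/27; Chukwudi 1/27; Gbenga 1/3; Ifeoma 1/27; Jide 1/27; Morounke 1/27; Ngozi 1/9; Obafemi 1/9; Temitope 1/27; Zainab 1/9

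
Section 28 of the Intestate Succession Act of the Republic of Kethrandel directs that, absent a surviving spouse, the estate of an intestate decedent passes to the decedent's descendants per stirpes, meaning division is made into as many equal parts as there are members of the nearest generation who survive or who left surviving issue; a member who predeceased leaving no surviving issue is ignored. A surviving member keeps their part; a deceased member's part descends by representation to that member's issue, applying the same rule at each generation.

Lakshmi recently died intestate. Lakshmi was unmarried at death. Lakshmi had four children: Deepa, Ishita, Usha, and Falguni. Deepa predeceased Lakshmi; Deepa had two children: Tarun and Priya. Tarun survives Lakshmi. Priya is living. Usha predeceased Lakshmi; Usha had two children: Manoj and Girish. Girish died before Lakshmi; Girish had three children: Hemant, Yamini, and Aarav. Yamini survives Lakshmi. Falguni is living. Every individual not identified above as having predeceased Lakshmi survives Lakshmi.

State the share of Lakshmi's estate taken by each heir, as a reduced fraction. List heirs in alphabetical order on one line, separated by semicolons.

Aarav 1/24; Falguni 1/4; Hemant 1/24; Ishita 1/4; Manoj 1/8; Priya 1/8; Tarun 1/8; Yamini 1/24

There is no surviving spouse, so the entire estate passes to Lakshmi's descendants per stirpes.
The estate is divided into 4 equal shares of 1/4 among Deepa, Ishita, Usha, Falguni.
Deepa predeceased; the 1/4 allotted to Deepa's branch passes to Deepa's issue by representation.
The 1/4 is divided into 2 equal shares of 1/8 among Tarun, Priya.
Tarun is living and takes 1/8.
Priya is living and takes 1/8.
Ishita is living and takes 1/4.
Usha predeceased; the 1/4 allotted to Usha's branch passes to Usha's issue by representation.
The 1/4 is divided into 2 equal shares of 1/8 among Manoj, Girish.
Manoj is living and takes 1/8.
Girish predeceased; the 1/8 allotted to Girish's branch passes to Girish's issue by representation.
The 1/8 is divided into 3 equal shares of 1/24 among Hemant, Yamini, Aarav.
Hemant is living and takes 1/24.
Yamini is living and takes 1/24.
Aarav is living and takes 1/24.
Falguni is living and takes 1/4.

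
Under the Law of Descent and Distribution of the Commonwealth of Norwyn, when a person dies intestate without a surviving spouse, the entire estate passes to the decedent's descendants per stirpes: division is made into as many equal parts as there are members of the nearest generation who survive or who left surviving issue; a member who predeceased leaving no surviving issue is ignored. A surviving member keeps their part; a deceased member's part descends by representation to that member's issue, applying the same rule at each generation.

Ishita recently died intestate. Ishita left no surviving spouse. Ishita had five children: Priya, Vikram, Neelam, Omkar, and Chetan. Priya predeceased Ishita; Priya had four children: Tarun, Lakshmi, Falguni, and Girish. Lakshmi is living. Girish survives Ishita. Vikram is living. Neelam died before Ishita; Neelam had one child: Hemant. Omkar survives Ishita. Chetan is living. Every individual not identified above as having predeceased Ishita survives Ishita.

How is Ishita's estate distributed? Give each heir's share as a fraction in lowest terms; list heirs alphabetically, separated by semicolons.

There is no surviving spouse, so the entire estate passes to Ishita's descendants per stirpes.
The estate is divided into 5 equal shares of 1/5 among Priya, Vikram, Neelam, Omkar, Chetan.
Priya predeceased; the 1/5 allotted to Priya's branch passes to Priya's issue by representation.
The 1/5 is divided into 4 equal shares of 1/20 among Tarun, Lakshmi, Falguni, Girish.
Tarun is living and takes 1/20.
Lakshmi is living and takes 1/20.
Falguni is living and takes 1/20.
Girish is living and takes 1/20.
Vikram is living and takes 1/5.
Neelam predeceased; the 1/5 allotted to Neelam's branch passes to Neelam's issue by representation.
Hemant is the sole taker at this level and receives the full 1/5.
Omkar is living and takes 1/5.
Chetan is living and takes 1/5.

Chetan 1/5; Falguni 1/20; Girish 1/20; Hemant 1/5; Lakshmi 1/20; Omkar 1/5; Tarun 1/20; Vikram 1/5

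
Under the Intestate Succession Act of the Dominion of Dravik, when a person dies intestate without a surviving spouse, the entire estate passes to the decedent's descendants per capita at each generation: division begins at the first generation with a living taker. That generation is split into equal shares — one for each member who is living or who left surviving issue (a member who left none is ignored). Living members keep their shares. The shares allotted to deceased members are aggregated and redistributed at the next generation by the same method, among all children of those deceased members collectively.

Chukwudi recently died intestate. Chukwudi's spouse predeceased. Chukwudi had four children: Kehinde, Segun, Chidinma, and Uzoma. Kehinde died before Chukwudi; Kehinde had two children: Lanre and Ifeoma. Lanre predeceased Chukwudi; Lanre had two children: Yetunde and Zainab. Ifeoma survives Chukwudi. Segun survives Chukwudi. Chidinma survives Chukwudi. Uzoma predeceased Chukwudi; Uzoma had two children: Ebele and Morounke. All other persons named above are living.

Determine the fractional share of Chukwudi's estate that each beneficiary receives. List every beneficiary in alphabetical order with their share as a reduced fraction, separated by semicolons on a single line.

Chidinma 1/4; Ebele 1/8; Ifeoma 1/8; Morounke 1/8; Segun 1/4; Yetunde 1/16; Zainab 1/16

There is no surviving spouse, so the entire estate passes to Chukwudi's descendants per capita at each generation.
At generation 1 (Kehinde, Segun, Chidinma, Uzoma) there are 4 shares of (1)/4 = 1/4 each.
Living: Segun and Chidinma — each takes 1/4.
Deceased: Kehinde and Uzoma. Their combined 1/2 is pooled and carried to generation 2.
At generation 2 (Lanre, Ifeoma, Ebele, Morounke) there are 4 shares of (1/2)/4 = 1/8 each.
Living: Ifeoma, Ebele, and Morounke — each takes 1/8.
Deceased: Lanre. That 1/8 share is carried to generation 3.
At generation 3 (Yetunde, Zainab) there are 2 shares of (1/8)/2 = 1/16 each.
Living: Yetunde and Zainab — each takes 1/16.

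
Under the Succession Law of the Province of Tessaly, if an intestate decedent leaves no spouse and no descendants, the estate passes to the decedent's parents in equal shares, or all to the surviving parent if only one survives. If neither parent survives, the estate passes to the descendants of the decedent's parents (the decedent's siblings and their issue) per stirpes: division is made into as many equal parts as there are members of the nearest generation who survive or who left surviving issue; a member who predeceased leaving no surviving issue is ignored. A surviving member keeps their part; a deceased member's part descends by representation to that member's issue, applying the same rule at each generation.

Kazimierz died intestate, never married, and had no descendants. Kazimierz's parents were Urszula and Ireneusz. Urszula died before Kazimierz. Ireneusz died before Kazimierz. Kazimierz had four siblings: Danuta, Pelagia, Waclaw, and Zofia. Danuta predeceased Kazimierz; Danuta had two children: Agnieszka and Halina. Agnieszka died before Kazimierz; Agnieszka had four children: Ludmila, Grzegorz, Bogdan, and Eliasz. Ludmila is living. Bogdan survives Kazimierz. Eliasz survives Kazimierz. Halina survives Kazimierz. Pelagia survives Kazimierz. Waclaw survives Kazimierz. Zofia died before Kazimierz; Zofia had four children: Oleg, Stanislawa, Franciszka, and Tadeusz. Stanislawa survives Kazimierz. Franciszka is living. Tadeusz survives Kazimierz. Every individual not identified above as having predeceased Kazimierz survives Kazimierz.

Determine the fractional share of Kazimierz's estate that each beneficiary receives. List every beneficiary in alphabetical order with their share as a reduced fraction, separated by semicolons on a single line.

Neither parent survives and there are no descendants, so the estate passes to Kazimierz's siblings and their issue per stirpes.
The estate is divided into 4 equal shares of 1/4 among Danuta, Pelagia, Waclaw, Zofia.
Danuta predeceased; the 1/4 allotted to Danuta's branch passes to Danuta's issue by representation.
The 1/4 is divided into 2 equal shares of 1/8 among Agnieszka, Halina.
Agnieszka predeceased; the 1/8 allotted to Agnieszka's branch passes to Agnieszka's issue by representation.
The 1/8 is divided into 4 equal shares of 1/32 among Ludmila, Grzegorz, Bogdan, Eliasz.
Ludmila is living and takes 1/32.
Grzegorz is living and takes 1/32.
Bogdan is living and takes 1/32.
Eliasz is living and takes 1/32.
Halina is living and takes 1/8.
Pelagia is living and takes 1/4.
Waclaw is living and takes 1/4.
Zofia predeceased; the 1/4 allotted to Zofia's branch passes to Zofia's issue by representation.
The 1/4 is divided into 4 equal shares of 1/16 among Oleg, Stanislawa, Franciszka, Tadeusz.
Oleg is living and takes 1/16.
Stanislawa is living and takes 1/16.
Franciszka is living and takes 1/16.
Tadeusz is living and takes 1/16.

Bogdan 1/32; Eliasz 1/32; Franciszka 1/16; Grzegorz 1/32; Halina 1/8; Ludmila 1/32; Oleg 1/16; Pelagia 1/4; Stanislawa 1/16; Tadeusz 1/16; Waclaw 1/4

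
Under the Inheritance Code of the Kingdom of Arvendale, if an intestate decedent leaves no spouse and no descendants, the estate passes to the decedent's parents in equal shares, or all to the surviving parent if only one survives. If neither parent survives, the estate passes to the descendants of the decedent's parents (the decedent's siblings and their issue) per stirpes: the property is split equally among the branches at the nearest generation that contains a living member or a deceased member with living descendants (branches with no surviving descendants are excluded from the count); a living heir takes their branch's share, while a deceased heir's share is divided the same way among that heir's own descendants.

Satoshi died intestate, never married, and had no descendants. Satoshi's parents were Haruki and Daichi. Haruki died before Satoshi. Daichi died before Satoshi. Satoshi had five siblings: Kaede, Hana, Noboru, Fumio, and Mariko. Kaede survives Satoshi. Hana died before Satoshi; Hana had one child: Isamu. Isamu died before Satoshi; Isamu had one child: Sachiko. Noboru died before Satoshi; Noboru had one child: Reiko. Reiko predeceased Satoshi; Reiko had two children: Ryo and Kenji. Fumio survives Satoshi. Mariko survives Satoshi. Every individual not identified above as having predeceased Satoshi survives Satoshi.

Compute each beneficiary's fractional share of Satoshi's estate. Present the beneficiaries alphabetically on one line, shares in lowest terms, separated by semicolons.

Fumio 1/5; Kaede 1/5; Kenji 1/10; Mariko 1/5; Ryo 1/10; Sachiko 1/5

Neither parent survives and there are no descendants, so the estate passes to Satoshi's siblings and their issue per stirpes.
The estate is divided into 5 equal shares of 1/5 among Kaede, Hana, Noboru, Fumio, Mariko.
Kaede is living and takes 1/5.
Hana predeceased; the 1/5 allotted to Hana's branch passes to Hana's issue by representation.
Isamu's line is the sole branch at this level, so the full 1/5 passes to Isamu's issue by representation.
Sachiko is the sole taker at this level and receives the full 1/5.
Noboru predeceased; the 1/5 allotted to Noboru's branch passes to Noboru's issue by representation.
Reiko's line is the sole branch at this level, so the full 1/5 passes to Reiko's issue by representation.
The 1/5 is divided into 2 equal shares of 1/10 among Ryo, Kenji.
Ryo is living and takes 1/10.
Kenji is living and takes 1/10.
Fumio is living and takes 1/5.
Mariko is living and takes 1/5.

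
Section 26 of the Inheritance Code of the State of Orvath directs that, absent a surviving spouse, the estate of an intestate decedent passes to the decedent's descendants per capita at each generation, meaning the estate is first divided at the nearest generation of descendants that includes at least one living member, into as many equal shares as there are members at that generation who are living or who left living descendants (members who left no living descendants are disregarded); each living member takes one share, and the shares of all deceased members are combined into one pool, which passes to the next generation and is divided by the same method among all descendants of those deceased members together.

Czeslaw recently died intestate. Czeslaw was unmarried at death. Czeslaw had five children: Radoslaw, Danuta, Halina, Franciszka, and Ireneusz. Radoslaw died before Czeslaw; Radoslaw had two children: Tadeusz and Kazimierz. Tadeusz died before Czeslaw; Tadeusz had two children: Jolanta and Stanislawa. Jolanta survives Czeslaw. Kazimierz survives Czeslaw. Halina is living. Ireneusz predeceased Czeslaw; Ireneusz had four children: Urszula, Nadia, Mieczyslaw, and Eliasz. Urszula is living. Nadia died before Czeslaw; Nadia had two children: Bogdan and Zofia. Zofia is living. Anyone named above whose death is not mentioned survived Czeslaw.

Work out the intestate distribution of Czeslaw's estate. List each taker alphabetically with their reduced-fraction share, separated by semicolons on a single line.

There is no surviving spouse, so the entire estate passes to Czeslaw's descendants per capita at each generation.
At generation 1 (Radoslaw, Danuta, Halina, Franciszka, Ireneusz) there are 5 shares of (1)/5 = 1/5 each.
Living: Danuta, Halina, and Franciszka — each takes 1/5.
Deceased: Radoslaw and Ireneusz. Their combined 2/5 is pooled and carried to generation 2.
At generation 2 (Tadeusz, Kazimierz, Urszula, Nadia, Mieczyslaw, Eliasz) there are 6 shares of (2/5)/6 = 1/15 each.
Living: Kazimierz, Urszula, Mieczyslaw, and Eliasz — each takes 1/15.
Deceased: Tadeusz and Nadia. Their combined 2/15 is pooled and carried to generation 3.
At generation 3 (Jolanta, Stanislawa, Bogdan, Zofia) there are 4 shares of (2/15)/4 = 1/30 each.
Living: Jolanta, Stanislawa, Bogdan, and Zofia — each takes 1/30.

Bogdan 1/30; Danuta 1/5; Eliasz 1/15; Franciszka 1/5; Halina 1/5; Jolanta 1/30; Kazimierz 1/15; Mieczyslaw 1/15; Stanislawa 1/30; Urszula 1/15; Zofia 1/30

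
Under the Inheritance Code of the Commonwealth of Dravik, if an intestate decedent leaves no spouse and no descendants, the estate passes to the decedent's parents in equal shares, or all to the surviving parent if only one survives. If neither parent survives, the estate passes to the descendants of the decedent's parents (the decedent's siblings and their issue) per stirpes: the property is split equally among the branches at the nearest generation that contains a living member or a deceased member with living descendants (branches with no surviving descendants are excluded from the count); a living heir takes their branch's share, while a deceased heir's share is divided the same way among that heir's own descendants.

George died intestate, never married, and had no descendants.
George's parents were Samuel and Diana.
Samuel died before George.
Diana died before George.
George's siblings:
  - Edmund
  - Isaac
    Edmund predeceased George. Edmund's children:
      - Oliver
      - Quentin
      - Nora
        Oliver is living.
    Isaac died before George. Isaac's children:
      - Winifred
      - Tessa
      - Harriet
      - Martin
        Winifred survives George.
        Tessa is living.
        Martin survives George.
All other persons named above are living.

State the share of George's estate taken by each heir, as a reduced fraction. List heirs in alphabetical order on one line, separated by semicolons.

Neither parent survives and there are no descendants, so the estate passes to George's siblings and their issue per stirpes.
The estate is divided into 2 equal shares of 1/2 among Edmund, Isaac.
Edmund predeceased; the 1/2 allotted to Edmund's branch passes to Edmund's issue by representation.
The 1/2 is divided into 3 equal shares of 1/6 among Oliver, Quentin, Nora.
Oliver is living and takes 1/6.
Quentin is living and takes 1/6.
Nora is living and takes 1/6.
Isaac predeceased; the 1/2 allotted to Isaac's branch passes to Isaac's issue by representation.
The 1/2 is divided into 4 equal shares of 1/8 among Winifred, Tessa, Harriet, Martin.
Winifred is living and takes 1/8.
Tessa is living and takes 1/8.
Harriet is living and takes 1/8.
Martin is living and takes 1/8.

Harriet 1/8; Martin 1/8; Nora 1/6; Oliver 1/6; Quentin 1/6; Tessa 1/8; Winifred 1/8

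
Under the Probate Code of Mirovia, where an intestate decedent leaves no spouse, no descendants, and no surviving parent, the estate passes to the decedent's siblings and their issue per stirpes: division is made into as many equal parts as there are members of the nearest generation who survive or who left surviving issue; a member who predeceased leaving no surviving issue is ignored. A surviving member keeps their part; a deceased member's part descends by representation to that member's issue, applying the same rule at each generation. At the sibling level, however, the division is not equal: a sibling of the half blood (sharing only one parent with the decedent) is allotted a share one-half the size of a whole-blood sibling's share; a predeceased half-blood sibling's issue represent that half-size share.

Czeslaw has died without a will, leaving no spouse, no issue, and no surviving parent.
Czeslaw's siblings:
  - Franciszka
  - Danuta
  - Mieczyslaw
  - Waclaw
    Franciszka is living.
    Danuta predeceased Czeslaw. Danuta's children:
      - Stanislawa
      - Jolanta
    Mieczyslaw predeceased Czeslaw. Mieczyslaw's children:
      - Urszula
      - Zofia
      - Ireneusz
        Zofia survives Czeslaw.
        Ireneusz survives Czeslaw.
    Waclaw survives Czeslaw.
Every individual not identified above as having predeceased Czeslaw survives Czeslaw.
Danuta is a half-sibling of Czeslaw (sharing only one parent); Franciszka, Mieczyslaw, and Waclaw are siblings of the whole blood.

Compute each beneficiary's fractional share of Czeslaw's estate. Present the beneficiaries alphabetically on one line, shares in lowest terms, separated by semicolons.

Franciszka 2/7; Ireneusz 2/21; Jolanta 1/14; Stanislawa 1/14; Urszula 2/21; Waclaw 2/7; Zofia 2/21

No spouse, descendants, or parent survives, so the estate passes to Czeslaw's siblings per stirpes.
Half-blood siblings count for one-half the weight of whole-blood siblings at the initial division.
Dividing 1 in proportion to weights (total weight 7/2): Franciszka (weight 1) → 2/7; Danuta (weight 1/2) → 1/7; Mieczyslaw (weight 1) → 2/7; Waclaw (weight 1) → 2/7.
Franciszka is living and takes 2/7.
Danuta predeceased; the 1/7 allotted to Danuta's branch passes to Danuta's issue by representation.
The 1/7 is divided into 2 equal shares of 1/14 among Stanislawa, Jolanta.
Stanislawa is living and takes 1/14.
Jolanta is living and takes 1/14.
Mieczyslaw predeceased; the 2/7 allotted to Mieczyslaw's branch passes to Mieczyslaw's issue by representation.
The 2/7 is divided into 3 equal shares of 2/21 among Urszula, Zofia, Ireneusz.
Urszula is living and takes 2/21.
Zofia is living and takes 2/21.
Ireneusz is living and takes 2/21.
Waclaw is living and takes 2/7.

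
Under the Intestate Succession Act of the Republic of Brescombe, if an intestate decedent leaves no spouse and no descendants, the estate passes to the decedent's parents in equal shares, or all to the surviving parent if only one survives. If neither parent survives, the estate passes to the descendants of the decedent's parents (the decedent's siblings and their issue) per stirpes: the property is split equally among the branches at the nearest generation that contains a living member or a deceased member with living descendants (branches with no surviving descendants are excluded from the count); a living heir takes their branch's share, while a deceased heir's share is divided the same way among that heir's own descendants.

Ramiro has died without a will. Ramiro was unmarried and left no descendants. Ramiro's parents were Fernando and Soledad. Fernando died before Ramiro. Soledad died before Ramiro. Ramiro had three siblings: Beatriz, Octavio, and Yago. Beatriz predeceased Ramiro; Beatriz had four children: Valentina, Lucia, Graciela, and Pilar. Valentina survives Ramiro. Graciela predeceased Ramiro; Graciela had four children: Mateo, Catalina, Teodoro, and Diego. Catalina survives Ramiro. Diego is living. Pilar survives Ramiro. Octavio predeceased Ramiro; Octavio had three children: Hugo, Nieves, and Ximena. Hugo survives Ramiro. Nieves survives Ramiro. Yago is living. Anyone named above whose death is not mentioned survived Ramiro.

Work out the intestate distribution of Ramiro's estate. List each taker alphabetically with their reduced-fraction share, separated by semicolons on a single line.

Neither parent survives and there are no descendants, so the estate passes to Ramiro's siblings and their issue per stirpes.
The estate is divided into 3 equal shares of 1/3 among Beatriz, Octavio, Yago.
Beatriz predeceased; the 1/3 allotted to Beatriz's branch passes to Beatriz's issue by representation.
The 1/3 is divided into 4 equal shares of 1/12 among Valentina, Lucia, Graciela, Pilar.
Valentina is living and takes 1/12.
Lucia is living and takes 1/12.
Graciela predeceased; the 1/12 allotted to Graciela's branch passes to Graciela's issue by representation.
The 1/12 is divided into 4 equal shares of 1/48 among Mateo, Catalina, Teodoro, Diego.
Mateo is living and takes 1/48.
Catalina is living and takes 1/48.
Teodoro is living and takes 1/48.
Diego is living and takes 1/48.
Pilar is living and takes 1/12.
Octavio predeceased; the 1/3 allotted to Octavio's branch passes to Octavio's issue by representation.
The 1/3 is divided into 3 equal shares of 1/9 among Hugo, Nieves, Ximena.
Hugo is living and takes 1/9.
Nieves is living and takes 1/9.
Ximena is living and takes 1/9.
Yago is living and takes 1/3.

Catalina 1/48; Diego 1/48; Hugo 1/9; Lucia 1/12; Mateo 1/48; Nieves 1/9; Pilar 1/12; Teodoro 1/48; Valentina 1/12; Ximena 1/9; Yago 1/3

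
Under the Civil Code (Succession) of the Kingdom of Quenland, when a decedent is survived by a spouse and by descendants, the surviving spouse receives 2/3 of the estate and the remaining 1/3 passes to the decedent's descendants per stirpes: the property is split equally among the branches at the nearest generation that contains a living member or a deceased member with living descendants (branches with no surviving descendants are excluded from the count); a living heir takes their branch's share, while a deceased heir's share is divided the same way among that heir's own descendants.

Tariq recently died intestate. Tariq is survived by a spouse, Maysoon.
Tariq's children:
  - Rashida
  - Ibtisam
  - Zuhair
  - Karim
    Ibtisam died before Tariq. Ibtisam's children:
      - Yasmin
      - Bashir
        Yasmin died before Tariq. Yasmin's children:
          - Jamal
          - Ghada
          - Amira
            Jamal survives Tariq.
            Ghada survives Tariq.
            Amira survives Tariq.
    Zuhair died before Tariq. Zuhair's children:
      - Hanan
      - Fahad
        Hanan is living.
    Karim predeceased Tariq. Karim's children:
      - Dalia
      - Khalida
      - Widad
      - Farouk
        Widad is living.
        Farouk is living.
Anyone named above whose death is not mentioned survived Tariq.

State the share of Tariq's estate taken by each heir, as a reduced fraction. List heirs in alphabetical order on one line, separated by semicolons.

Amira 1/72; Bashir 1/24; Dalia 1/48; Fahad 1/24; Farouk 1/48; Ghada 1/72; Hanan 1/24; Jamal 1/72; Khalida 1/48; Maysoon 2/3; Rashida 1/12; Widad 1/48

Maysoon, as surviving spouse, takes 2/3.
The remaining 1/3 passes to Tariq's descendants per stirpes.
The 1/3 is divided into 4 equal shares of 1/12 among Rashida, Ibtisam, Zuhair, Karim.
Rashida is living and takes 1/12.
Ibtisam predeceased; the 1/12 allotted to Ibtisam's branch passes to Ibtisam's issue by representation.
The 1/12 is divided into 2 equal shares of 1/24 among Yasmin, Bashir.
Yasmin predeceased; the 1/24 allotted to Yasmin's branch passes to Yasmin's issue by representation.
The 1/24 is divided into 3 equal shares of 1/72 among Jamal, Ghada, Amira.
Jamal is living and takes 1/72.
Ghada is living and takes 1/72.
Amira is living and takes 1/72.
Bashir is living and takes 1/24.
Zuhair predeceased; the 1/12 allotted to Zuhair's branch passes to Zuhair's issue by representation.
The 1/12 is divided into 2 equal shares of 1/24 among Hanan, Fahad.
Hanan is living and takes 1/24.
Fahad is living and takes 1/24.
Karim predeceased; the 1/12 allotted to Karim's branch passes to Karim's issue by representation.
The 1/12 is divided into 4 equal shares of 1/48 among Dalia, Khalida, Widad, Farouk.
Dalia is living and takes 1/48.
Khalida is living and takes 1/48.
Widad is living and takes 1/48.
Farouk is living and takes 1/48.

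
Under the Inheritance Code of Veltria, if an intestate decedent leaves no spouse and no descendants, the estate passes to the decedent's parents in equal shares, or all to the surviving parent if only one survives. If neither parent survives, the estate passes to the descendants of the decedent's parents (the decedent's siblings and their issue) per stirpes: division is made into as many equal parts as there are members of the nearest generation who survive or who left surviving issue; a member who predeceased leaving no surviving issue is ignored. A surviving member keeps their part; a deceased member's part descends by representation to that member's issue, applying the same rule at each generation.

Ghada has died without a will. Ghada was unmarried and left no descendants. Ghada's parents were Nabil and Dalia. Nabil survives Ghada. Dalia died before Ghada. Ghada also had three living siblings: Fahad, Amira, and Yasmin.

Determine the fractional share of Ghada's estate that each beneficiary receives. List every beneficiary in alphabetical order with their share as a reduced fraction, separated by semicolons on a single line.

Only one parent, Nabil, survives, so Nabil takes the entire estate. The siblings take nothing because a surviving parent has priority.

Nabil 1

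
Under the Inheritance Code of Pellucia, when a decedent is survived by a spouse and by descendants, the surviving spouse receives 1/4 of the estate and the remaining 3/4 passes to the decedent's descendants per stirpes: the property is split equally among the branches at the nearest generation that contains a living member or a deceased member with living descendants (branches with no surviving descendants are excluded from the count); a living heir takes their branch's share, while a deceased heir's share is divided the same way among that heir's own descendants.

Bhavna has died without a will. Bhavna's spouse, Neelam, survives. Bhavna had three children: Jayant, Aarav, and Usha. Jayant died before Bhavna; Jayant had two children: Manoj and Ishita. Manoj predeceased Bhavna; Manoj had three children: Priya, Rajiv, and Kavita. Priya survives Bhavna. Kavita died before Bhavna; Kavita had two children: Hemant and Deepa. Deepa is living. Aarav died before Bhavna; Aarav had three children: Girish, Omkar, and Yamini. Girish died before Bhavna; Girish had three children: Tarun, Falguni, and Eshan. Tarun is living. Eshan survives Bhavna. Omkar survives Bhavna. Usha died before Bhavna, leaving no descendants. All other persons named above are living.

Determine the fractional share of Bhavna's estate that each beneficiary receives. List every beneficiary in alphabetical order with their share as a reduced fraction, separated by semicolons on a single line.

Neelam, as surviving spouse, takes 1/4.
The remaining 3/4 passes to Bhavna's descendants per stirpes.
Usha left no surviving issue, so that branch lapses and is disregarded.
The 3/4 is divided into 2 equal shares of 3/8 among Jayant, Aarav.
Jayant predeceased; the 3/8 allotted to Jayant's branch passes to Jayant's issue by representation.
The 3/8 is divided into 2 equal shares of 3/16 among Manoj, Ishita.
Manoj predeceased; the 3/16 allotted to Manoj's branch passes to Manoj's issue by representation.
The 3/16 is divided into 3 equal shares of 1/16 among Priya, Rajiv, Kavita.
Priya is living and takes 1/16.
Rajiv is living and takes 1/16.
Kavita predeceased; the 1/16 allotted to Kavita's branch passes to Kavita's issue by representation.
The 1/16 is divided into 2 equal shares of 1/32 among Hemant, Deepa.
Hemant is living and takes 1/32.
Deepa is living and takes 1/32.
Ishita is living and takes 3/16.
Aarav predeceased; the 3/8 allotted to Aarav's branch passes to Aarav's issue by representation.
The 3/8 is divided into 3 equal shares of 1/8 among Girish, Omkar, Yamini.
Girish predeceased; the 1/8 allotted to Girish's branch passes to Girish's issue by representation.
The 1/8 is divided into 3 equal shares of 1/24 among Tarun, Falguni, Eshan.
Tarun is living and takes 1/24.
Falguni is living and takes 1/24.
Eshan is living and takes 1/24.
Omkar is living and takes 1/8.
Yamini is living and takes 1/8.

Deepa 1/32; Eshan 1/24; Falguni 1/24; Hemant 1/32; Ishita 3/16; Neelam 1/4; Omkar 1/8; Priya 1/16; Rajiv 1/16; Tarun 1/24; Yamini 1/8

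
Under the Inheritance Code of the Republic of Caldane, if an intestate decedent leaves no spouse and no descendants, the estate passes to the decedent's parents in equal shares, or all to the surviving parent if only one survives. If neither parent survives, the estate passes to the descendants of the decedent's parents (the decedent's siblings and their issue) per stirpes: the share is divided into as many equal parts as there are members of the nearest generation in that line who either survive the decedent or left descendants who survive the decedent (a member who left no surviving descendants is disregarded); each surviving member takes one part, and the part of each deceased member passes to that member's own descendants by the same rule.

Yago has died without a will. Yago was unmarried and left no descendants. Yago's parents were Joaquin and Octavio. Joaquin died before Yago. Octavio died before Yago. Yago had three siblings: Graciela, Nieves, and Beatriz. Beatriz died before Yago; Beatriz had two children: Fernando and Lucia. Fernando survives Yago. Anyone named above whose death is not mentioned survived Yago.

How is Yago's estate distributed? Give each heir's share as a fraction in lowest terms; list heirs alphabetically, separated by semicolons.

Neither parent survives and there are no descendants, so the estate passes to Yago's siblings and their issue per stirpes.
The estate is divided into 3 equal shares of 1/3 among Graciela, Nieves, Beatriz.
Graciela is living and takes 1/3.
Nieves is living and takes 1/3.
Beatriz predeceased; the 1/3 allotted to Beatriz's branch passes to Beatriz's issue by representation.
The 1/3 is divided into 2 equal shares of 1/6 among Fernando, Lucia.
Fernando is living and takes 1/6.
Lucia is living and takes 1/6.

Fernando 1/6; Graciela 1/3; Lucia 1/6; Nieves 1/3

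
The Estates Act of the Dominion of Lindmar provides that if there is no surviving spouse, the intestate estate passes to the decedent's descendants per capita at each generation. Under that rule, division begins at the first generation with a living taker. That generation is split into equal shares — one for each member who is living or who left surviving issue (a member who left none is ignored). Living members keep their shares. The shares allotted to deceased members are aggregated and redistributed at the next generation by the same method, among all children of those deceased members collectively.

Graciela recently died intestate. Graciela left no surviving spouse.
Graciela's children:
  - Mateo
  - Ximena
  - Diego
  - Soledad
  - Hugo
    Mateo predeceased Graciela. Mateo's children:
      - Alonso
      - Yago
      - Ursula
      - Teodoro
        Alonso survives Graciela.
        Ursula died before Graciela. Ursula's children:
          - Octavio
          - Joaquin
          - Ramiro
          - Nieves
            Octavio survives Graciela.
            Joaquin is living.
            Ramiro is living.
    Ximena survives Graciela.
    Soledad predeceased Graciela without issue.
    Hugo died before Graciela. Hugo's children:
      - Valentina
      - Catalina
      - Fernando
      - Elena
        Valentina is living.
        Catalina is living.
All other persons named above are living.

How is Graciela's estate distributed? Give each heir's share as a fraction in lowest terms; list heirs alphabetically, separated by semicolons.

Alonso 1/16; Catalina 1/16; Diego 1/4; Elena 1/16; Fernando 1/16; Joaquin 1/64; Nieves 1/64; Octavio 1/64; Ramiro 1/64; Teodoro 1/16; Valentina 1/16; Ximena 1/4; Yago 1/16

There is no surviving spouse, so the entire estate passes to Graciela's descendants per capita at each generation.
At generation 1 (Mateo, Ximena, Diego, Hugo) there are 4 shares of (1)/4 = 1/4 each.
Living: Ximena and Diego — each takes 1/4.
Deceased: Mateo and Hugo. Their combined 1/2 is pooled and carried to generation 2.
At generation 2 (Alonso, Yago, Ursula, Teodoro, Valentina, Catalina, Fernando, Elena) there are 8 shares of (1/2)/8 = 1/16 each.
Living: Alonso, Yago, Teodoro, Valentina, Catalina, Fernando, and Elena — each takes 1/16.
Deceased: Ursula. That 1/16 share is carried to generation 3.
At generation 3 (Octavio, Joaquin, Ramiro, Nieves) there are 4 shares of (1/16)/4 = 1/64 each.
Living: Octavio, Joaquin, Ramiro, and Nieves — each takes 1/64.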